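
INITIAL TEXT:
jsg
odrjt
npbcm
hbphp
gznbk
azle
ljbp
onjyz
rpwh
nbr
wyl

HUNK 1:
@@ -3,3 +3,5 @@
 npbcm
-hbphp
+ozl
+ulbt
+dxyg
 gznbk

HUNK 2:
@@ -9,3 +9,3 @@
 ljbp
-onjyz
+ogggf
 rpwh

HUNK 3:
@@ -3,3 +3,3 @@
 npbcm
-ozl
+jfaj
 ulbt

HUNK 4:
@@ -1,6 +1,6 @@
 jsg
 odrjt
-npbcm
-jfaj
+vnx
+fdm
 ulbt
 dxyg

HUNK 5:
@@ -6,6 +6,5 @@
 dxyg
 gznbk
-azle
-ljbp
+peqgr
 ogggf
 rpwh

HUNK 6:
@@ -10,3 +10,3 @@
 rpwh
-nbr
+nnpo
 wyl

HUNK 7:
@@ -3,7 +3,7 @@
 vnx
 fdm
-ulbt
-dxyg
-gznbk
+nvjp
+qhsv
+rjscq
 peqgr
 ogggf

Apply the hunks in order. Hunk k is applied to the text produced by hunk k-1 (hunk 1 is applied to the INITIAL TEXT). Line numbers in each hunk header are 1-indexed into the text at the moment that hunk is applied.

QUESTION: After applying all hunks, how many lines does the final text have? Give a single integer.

Answer: 12

Derivation:
Hunk 1: at line 3 remove [hbphp] add [ozl,ulbt,dxyg] -> 13 lines: jsg odrjt npbcm ozl ulbt dxyg gznbk azle ljbp onjyz rpwh nbr wyl
Hunk 2: at line 9 remove [onjyz] add [ogggf] -> 13 lines: jsg odrjt npbcm ozl ulbt dxyg gznbk azle ljbp ogggf rpwh nbr wyl
Hunk 3: at line 3 remove [ozl] add [jfaj] -> 13 lines: jsg odrjt npbcm jfaj ulbt dxyg gznbk azle ljbp ogggf rpwh nbr wyl
Hunk 4: at line 1 remove [npbcm,jfaj] add [vnx,fdm] -> 13 lines: jsg odrjt vnx fdm ulbt dxyg gznbk azle ljbp ogggf rpwh nbr wyl
Hunk 5: at line 6 remove [azle,ljbp] add [peqgr] -> 12 lines: jsg odrjt vnx fdm ulbt dxyg gznbk peqgr ogggf rpwh nbr wyl
Hunk 6: at line 10 remove [nbr] add [nnpo] -> 12 lines: jsg odrjt vnx fdm ulbt dxyg gznbk peqgr ogggf rpwh nnpo wyl
Hunk 7: at line 3 remove [ulbt,dxyg,gznbk] add [nvjp,qhsv,rjscq] -> 12 lines: jsg odrjt vnx fdm nvjp qhsv rjscq peqgr ogggf rpwh nnpo wyl
Final line count: 12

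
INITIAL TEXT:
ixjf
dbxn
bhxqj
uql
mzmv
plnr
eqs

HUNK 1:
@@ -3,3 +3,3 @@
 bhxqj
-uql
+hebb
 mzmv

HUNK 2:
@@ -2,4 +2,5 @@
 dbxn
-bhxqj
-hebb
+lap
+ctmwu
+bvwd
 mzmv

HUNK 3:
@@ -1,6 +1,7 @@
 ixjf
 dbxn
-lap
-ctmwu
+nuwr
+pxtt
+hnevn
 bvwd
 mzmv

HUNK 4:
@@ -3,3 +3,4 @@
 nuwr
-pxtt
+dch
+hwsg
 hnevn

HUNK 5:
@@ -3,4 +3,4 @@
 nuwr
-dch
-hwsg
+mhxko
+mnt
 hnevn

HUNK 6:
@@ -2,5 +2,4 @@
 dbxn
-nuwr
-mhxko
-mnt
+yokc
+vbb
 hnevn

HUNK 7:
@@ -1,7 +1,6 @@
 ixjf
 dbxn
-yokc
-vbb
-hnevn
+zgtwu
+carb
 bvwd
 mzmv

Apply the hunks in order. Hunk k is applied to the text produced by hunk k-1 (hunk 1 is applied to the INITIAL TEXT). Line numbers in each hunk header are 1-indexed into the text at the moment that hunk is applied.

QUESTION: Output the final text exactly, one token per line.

Answer: ixjf
dbxn
zgtwu
carb
bvwd
mzmv
plnr
eqs

Derivation:
Hunk 1: at line 3 remove [uql] add [hebb] -> 7 lines: ixjf dbxn bhxqj hebb mzmv plnr eqs
Hunk 2: at line 2 remove [bhxqj,hebb] add [lap,ctmwu,bvwd] -> 8 lines: ixjf dbxn lap ctmwu bvwd mzmv plnr eqs
Hunk 3: at line 1 remove [lap,ctmwu] add [nuwr,pxtt,hnevn] -> 9 lines: ixjf dbxn nuwr pxtt hnevn bvwd mzmv plnr eqs
Hunk 4: at line 3 remove [pxtt] add [dch,hwsg] -> 10 lines: ixjf dbxn nuwr dch hwsg hnevn bvwd mzmv plnr eqs
Hunk 5: at line 3 remove [dch,hwsg] add [mhxko,mnt] -> 10 lines: ixjf dbxn nuwr mhxko mnt hnevn bvwd mzmv plnr eqs
Hunk 6: at line 2 remove [nuwr,mhxko,mnt] add [yokc,vbb] -> 9 lines: ixjf dbxn yokc vbb hnevn bvwd mzmv plnr eqs
Hunk 7: at line 1 remove [yokc,vbb,hnevn] add [zgtwu,carb] -> 8 lines: ixjf dbxn zgtwu carb bvwd mzmv plnr eqs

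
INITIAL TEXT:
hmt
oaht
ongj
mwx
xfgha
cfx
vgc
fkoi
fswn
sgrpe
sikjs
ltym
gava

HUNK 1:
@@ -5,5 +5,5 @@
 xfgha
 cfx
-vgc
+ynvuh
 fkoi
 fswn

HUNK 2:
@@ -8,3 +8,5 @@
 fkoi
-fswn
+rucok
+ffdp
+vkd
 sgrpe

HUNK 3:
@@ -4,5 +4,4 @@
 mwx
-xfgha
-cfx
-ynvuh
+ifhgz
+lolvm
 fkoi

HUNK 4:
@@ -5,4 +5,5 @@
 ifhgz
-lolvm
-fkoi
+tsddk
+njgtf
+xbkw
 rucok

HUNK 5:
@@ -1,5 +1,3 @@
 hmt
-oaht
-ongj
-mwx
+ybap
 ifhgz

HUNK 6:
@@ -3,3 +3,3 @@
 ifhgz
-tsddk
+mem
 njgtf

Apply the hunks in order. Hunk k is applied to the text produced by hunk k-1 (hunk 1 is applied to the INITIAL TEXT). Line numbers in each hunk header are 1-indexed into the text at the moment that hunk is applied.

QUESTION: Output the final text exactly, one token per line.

Hunk 1: at line 5 remove [vgc] add [ynvuh] -> 13 lines: hmt oaht ongj mwx xfgha cfx ynvuh fkoi fswn sgrpe sikjs ltym gava
Hunk 2: at line 8 remove [fswn] add [rucok,ffdp,vkd] -> 15 lines: hmt oaht ongj mwx xfgha cfx ynvuh fkoi rucok ffdp vkd sgrpe sikjs ltym gava
Hunk 3: at line 4 remove [xfgha,cfx,ynvuh] add [ifhgz,lolvm] -> 14 lines: hmt oaht ongj mwx ifhgz lolvm fkoi rucok ffdp vkd sgrpe sikjs ltym gava
Hunk 4: at line 5 remove [lolvm,fkoi] add [tsddk,njgtf,xbkw] -> 15 lines: hmt oaht ongj mwx ifhgz tsddk njgtf xbkw rucok ffdp vkd sgrpe sikjs ltym gava
Hunk 5: at line 1 remove [oaht,ongj,mwx] add [ybap] -> 13 lines: hmt ybap ifhgz tsddk njgtf xbkw rucok ffdp vkd sgrpe sikjs ltym gava
Hunk 6: at line 3 remove [tsddk] add [mem] -> 13 lines: hmt ybap ifhgz mem njgtf xbkw rucok ffdp vkd sgrpe sikjs ltym gava

Answer: hmt
ybap
ifhgz
mem
njgtf
xbkw
rucok
ffdp
vkd
sgrpe
sikjs
ltym
gava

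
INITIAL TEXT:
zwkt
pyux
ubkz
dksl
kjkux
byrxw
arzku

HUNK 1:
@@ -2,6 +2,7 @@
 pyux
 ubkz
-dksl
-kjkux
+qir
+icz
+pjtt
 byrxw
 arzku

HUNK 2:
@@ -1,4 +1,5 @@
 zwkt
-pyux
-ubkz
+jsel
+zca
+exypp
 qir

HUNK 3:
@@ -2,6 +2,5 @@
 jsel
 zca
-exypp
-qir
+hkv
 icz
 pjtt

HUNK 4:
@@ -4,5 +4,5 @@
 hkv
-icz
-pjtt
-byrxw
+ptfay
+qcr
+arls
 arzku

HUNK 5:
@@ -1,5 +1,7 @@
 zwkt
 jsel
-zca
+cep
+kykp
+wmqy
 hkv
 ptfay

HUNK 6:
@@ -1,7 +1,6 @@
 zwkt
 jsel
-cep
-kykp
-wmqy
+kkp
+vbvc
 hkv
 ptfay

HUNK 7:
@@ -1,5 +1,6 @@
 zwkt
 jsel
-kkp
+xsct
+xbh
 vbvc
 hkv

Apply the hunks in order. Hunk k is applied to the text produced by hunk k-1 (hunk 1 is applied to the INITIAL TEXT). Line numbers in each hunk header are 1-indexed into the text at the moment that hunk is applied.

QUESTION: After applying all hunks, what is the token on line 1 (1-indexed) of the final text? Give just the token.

Hunk 1: at line 2 remove [dksl,kjkux] add [qir,icz,pjtt] -> 8 lines: zwkt pyux ubkz qir icz pjtt byrxw arzku
Hunk 2: at line 1 remove [pyux,ubkz] add [jsel,zca,exypp] -> 9 lines: zwkt jsel zca exypp qir icz pjtt byrxw arzku
Hunk 3: at line 2 remove [exypp,qir] add [hkv] -> 8 lines: zwkt jsel zca hkv icz pjtt byrxw arzku
Hunk 4: at line 4 remove [icz,pjtt,byrxw] add [ptfay,qcr,arls] -> 8 lines: zwkt jsel zca hkv ptfay qcr arls arzku
Hunk 5: at line 1 remove [zca] add [cep,kykp,wmqy] -> 10 lines: zwkt jsel cep kykp wmqy hkv ptfay qcr arls arzku
Hunk 6: at line 1 remove [cep,kykp,wmqy] add [kkp,vbvc] -> 9 lines: zwkt jsel kkp vbvc hkv ptfay qcr arls arzku
Hunk 7: at line 1 remove [kkp] add [xsct,xbh] -> 10 lines: zwkt jsel xsct xbh vbvc hkv ptfay qcr arls arzku
Final line 1: zwkt

Answer: zwkt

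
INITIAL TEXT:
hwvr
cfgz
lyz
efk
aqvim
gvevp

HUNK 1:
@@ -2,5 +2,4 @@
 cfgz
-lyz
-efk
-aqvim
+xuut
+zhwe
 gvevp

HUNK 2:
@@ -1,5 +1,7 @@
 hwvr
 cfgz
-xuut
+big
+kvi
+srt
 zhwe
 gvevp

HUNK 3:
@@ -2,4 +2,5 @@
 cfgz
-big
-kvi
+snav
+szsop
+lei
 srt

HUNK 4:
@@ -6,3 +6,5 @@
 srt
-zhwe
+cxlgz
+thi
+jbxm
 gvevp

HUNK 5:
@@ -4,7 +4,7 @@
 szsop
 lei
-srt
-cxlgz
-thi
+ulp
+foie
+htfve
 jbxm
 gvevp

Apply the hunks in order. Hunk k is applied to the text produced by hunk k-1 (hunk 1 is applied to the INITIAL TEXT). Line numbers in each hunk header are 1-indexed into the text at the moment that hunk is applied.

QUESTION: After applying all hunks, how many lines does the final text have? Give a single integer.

Answer: 10

Derivation:
Hunk 1: at line 2 remove [lyz,efk,aqvim] add [xuut,zhwe] -> 5 lines: hwvr cfgz xuut zhwe gvevp
Hunk 2: at line 1 remove [xuut] add [big,kvi,srt] -> 7 lines: hwvr cfgz big kvi srt zhwe gvevp
Hunk 3: at line 2 remove [big,kvi] add [snav,szsop,lei] -> 8 lines: hwvr cfgz snav szsop lei srt zhwe gvevp
Hunk 4: at line 6 remove [zhwe] add [cxlgz,thi,jbxm] -> 10 lines: hwvr cfgz snav szsop lei srt cxlgz thi jbxm gvevp
Hunk 5: at line 4 remove [srt,cxlgz,thi] add [ulp,foie,htfve] -> 10 lines: hwvr cfgz snav szsop lei ulp foie htfve jbxm gvevp
Final line count: 10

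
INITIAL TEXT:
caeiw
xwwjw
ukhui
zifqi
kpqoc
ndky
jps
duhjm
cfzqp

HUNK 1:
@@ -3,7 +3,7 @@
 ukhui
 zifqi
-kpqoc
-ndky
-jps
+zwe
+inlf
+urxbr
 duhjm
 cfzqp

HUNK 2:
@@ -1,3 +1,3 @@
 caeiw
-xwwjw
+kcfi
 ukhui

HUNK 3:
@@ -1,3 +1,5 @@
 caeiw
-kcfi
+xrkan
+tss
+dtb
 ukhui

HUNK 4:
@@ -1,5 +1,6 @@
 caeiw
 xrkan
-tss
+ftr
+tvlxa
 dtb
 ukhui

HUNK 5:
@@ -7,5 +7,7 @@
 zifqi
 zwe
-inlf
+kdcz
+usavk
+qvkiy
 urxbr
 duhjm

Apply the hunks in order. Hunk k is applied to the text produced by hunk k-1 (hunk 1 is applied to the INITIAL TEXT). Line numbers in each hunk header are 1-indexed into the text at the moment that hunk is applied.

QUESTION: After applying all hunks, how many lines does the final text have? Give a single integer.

Hunk 1: at line 3 remove [kpqoc,ndky,jps] add [zwe,inlf,urxbr] -> 9 lines: caeiw xwwjw ukhui zifqi zwe inlf urxbr duhjm cfzqp
Hunk 2: at line 1 remove [xwwjw] add [kcfi] -> 9 lines: caeiw kcfi ukhui zifqi zwe inlf urxbr duhjm cfzqp
Hunk 3: at line 1 remove [kcfi] add [xrkan,tss,dtb] -> 11 lines: caeiw xrkan tss dtb ukhui zifqi zwe inlf urxbr duhjm cfzqp
Hunk 4: at line 1 remove [tss] add [ftr,tvlxa] -> 12 lines: caeiw xrkan ftr tvlxa dtb ukhui zifqi zwe inlf urxbr duhjm cfzqp
Hunk 5: at line 7 remove [inlf] add [kdcz,usavk,qvkiy] -> 14 lines: caeiw xrkan ftr tvlxa dtb ukhui zifqi zwe kdcz usavk qvkiy urxbr duhjm cfzqp
Final line count: 14

Answer: 14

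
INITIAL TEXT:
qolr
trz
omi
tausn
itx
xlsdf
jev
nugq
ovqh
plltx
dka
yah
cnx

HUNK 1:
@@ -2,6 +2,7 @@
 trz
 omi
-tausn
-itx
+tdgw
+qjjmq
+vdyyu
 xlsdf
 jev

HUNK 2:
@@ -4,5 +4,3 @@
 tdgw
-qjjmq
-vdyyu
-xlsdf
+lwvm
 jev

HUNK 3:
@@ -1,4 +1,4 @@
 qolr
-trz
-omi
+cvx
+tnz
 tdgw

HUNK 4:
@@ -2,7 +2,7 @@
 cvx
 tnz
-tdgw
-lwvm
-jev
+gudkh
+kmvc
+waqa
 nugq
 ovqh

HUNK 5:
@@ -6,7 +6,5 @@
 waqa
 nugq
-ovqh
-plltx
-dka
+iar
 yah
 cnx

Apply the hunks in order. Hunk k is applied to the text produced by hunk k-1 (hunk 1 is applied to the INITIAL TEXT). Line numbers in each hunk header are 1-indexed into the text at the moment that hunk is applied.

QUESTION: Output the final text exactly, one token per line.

Answer: qolr
cvx
tnz
gudkh
kmvc
waqa
nugq
iar
yah
cnx

Derivation:
Hunk 1: at line 2 remove [tausn,itx] add [tdgw,qjjmq,vdyyu] -> 14 lines: qolr trz omi tdgw qjjmq vdyyu xlsdf jev nugq ovqh plltx dka yah cnx
Hunk 2: at line 4 remove [qjjmq,vdyyu,xlsdf] add [lwvm] -> 12 lines: qolr trz omi tdgw lwvm jev nugq ovqh plltx dka yah cnx
Hunk 3: at line 1 remove [trz,omi] add [cvx,tnz] -> 12 lines: qolr cvx tnz tdgw lwvm jev nugq ovqh plltx dka yah cnx
Hunk 4: at line 2 remove [tdgw,lwvm,jev] add [gudkh,kmvc,waqa] -> 12 lines: qolr cvx tnz gudkh kmvc waqa nugq ovqh plltx dka yah cnx
Hunk 5: at line 6 remove [ovqh,plltx,dka] add [iar] -> 10 lines: qolr cvx tnz gudkh kmvc waqa nugq iar yah cnx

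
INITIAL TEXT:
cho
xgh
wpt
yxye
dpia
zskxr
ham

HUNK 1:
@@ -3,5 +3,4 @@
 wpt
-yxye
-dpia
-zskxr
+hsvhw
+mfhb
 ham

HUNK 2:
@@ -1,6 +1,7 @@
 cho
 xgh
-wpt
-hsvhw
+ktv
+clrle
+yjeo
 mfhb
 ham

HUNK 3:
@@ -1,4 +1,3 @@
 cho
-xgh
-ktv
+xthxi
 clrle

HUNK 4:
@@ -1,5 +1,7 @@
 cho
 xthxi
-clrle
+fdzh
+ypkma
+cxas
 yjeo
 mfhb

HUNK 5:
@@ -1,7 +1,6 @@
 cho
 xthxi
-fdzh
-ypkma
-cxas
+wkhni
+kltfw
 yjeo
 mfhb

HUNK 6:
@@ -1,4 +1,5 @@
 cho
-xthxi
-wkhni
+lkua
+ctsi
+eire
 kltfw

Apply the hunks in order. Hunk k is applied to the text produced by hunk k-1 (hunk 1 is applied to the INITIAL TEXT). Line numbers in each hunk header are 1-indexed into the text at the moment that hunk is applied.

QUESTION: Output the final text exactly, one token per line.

Answer: cho
lkua
ctsi
eire
kltfw
yjeo
mfhb
ham

Derivation:
Hunk 1: at line 3 remove [yxye,dpia,zskxr] add [hsvhw,mfhb] -> 6 lines: cho xgh wpt hsvhw mfhb ham
Hunk 2: at line 1 remove [wpt,hsvhw] add [ktv,clrle,yjeo] -> 7 lines: cho xgh ktv clrle yjeo mfhb ham
Hunk 3: at line 1 remove [xgh,ktv] add [xthxi] -> 6 lines: cho xthxi clrle yjeo mfhb ham
Hunk 4: at line 1 remove [clrle] add [fdzh,ypkma,cxas] -> 8 lines: cho xthxi fdzh ypkma cxas yjeo mfhb ham
Hunk 5: at line 1 remove [fdzh,ypkma,cxas] add [wkhni,kltfw] -> 7 lines: cho xthxi wkhni kltfw yjeo mfhb ham
Hunk 6: at line 1 remove [xthxi,wkhni] add [lkua,ctsi,eire] -> 8 lines: cho lkua ctsi eire kltfw yjeo mfhb ham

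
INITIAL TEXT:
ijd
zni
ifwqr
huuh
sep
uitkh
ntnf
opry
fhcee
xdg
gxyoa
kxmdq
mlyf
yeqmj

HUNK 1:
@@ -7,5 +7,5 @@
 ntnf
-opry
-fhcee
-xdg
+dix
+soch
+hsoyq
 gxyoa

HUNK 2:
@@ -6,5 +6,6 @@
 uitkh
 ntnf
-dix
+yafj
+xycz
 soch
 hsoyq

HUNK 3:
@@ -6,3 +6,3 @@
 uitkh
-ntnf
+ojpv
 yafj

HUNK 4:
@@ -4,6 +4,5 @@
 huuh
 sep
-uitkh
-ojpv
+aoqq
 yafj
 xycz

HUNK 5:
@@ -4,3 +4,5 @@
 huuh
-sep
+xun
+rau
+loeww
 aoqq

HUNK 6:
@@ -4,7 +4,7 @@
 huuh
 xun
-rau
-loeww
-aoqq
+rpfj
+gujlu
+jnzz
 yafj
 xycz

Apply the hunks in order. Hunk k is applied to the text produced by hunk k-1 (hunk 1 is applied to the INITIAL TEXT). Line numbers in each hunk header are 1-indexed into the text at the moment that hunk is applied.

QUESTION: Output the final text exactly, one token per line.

Hunk 1: at line 7 remove [opry,fhcee,xdg] add [dix,soch,hsoyq] -> 14 lines: ijd zni ifwqr huuh sep uitkh ntnf dix soch hsoyq gxyoa kxmdq mlyf yeqmj
Hunk 2: at line 6 remove [dix] add [yafj,xycz] -> 15 lines: ijd zni ifwqr huuh sep uitkh ntnf yafj xycz soch hsoyq gxyoa kxmdq mlyf yeqmj
Hunk 3: at line 6 remove [ntnf] add [ojpv] -> 15 lines: ijd zni ifwqr huuh sep uitkh ojpv yafj xycz soch hsoyq gxyoa kxmdq mlyf yeqmj
Hunk 4: at line 4 remove [uitkh,ojpv] add [aoqq] -> 14 lines: ijd zni ifwqr huuh sep aoqq yafj xycz soch hsoyq gxyoa kxmdq mlyf yeqmj
Hunk 5: at line 4 remove [sep] add [xun,rau,loeww] -> 16 lines: ijd zni ifwqr huuh xun rau loeww aoqq yafj xycz soch hsoyq gxyoa kxmdq mlyf yeqmj
Hunk 6: at line 4 remove [rau,loeww,aoqq] add [rpfj,gujlu,jnzz] -> 16 lines: ijd zni ifwqr huuh xun rpfj gujlu jnzz yafj xycz soch hsoyq gxyoa kxmdq mlyf yeqmj

Answer: ijd
zni
ifwqr
huuh
xun
rpfj
gujlu
jnzz
yafj
xycz
soch
hsoyq
gxyoa
kxmdq
mlyf
yeqmj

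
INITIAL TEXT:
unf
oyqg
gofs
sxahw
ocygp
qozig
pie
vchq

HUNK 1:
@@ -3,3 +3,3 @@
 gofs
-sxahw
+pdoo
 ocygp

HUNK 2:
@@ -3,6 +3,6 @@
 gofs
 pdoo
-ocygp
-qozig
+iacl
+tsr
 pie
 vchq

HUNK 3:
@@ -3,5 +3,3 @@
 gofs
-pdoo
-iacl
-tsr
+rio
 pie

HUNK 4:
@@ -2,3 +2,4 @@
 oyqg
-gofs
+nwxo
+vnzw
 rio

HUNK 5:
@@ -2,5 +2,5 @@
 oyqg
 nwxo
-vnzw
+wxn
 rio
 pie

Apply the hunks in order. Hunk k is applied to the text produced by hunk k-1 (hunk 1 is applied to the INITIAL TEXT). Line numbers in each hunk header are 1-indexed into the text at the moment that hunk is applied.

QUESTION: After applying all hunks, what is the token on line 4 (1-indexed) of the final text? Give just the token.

Hunk 1: at line 3 remove [sxahw] add [pdoo] -> 8 lines: unf oyqg gofs pdoo ocygp qozig pie vchq
Hunk 2: at line 3 remove [ocygp,qozig] add [iacl,tsr] -> 8 lines: unf oyqg gofs pdoo iacl tsr pie vchq
Hunk 3: at line 3 remove [pdoo,iacl,tsr] add [rio] -> 6 lines: unf oyqg gofs rio pie vchq
Hunk 4: at line 2 remove [gofs] add [nwxo,vnzw] -> 7 lines: unf oyqg nwxo vnzw rio pie vchq
Hunk 5: at line 2 remove [vnzw] add [wxn] -> 7 lines: unf oyqg nwxo wxn rio pie vchq
Final line 4: wxn

Answer: wxn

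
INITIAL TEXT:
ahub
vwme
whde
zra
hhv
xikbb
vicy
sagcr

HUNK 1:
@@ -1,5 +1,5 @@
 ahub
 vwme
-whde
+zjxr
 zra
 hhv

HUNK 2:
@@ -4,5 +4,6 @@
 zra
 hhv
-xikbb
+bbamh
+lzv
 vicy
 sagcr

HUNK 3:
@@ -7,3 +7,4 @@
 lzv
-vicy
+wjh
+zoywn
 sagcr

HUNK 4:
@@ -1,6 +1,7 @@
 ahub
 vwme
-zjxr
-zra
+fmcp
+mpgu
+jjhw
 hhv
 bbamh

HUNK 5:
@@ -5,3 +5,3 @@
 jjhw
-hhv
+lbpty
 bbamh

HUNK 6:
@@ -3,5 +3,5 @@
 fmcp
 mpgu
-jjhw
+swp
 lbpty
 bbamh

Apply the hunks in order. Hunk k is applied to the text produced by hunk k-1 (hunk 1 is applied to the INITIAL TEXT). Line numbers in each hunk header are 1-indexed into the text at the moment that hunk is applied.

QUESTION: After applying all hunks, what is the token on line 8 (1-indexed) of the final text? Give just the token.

Hunk 1: at line 1 remove [whde] add [zjxr] -> 8 lines: ahub vwme zjxr zra hhv xikbb vicy sagcr
Hunk 2: at line 4 remove [xikbb] add [bbamh,lzv] -> 9 lines: ahub vwme zjxr zra hhv bbamh lzv vicy sagcr
Hunk 3: at line 7 remove [vicy] add [wjh,zoywn] -> 10 lines: ahub vwme zjxr zra hhv bbamh lzv wjh zoywn sagcr
Hunk 4: at line 1 remove [zjxr,zra] add [fmcp,mpgu,jjhw] -> 11 lines: ahub vwme fmcp mpgu jjhw hhv bbamh lzv wjh zoywn sagcr
Hunk 5: at line 5 remove [hhv] add [lbpty] -> 11 lines: ahub vwme fmcp mpgu jjhw lbpty bbamh lzv wjh zoywn sagcr
Hunk 6: at line 3 remove [jjhw] add [swp] -> 11 lines: ahub vwme fmcp mpgu swp lbpty bbamh lzv wjh zoywn sagcr
Final line 8: lzv

Answer: lzv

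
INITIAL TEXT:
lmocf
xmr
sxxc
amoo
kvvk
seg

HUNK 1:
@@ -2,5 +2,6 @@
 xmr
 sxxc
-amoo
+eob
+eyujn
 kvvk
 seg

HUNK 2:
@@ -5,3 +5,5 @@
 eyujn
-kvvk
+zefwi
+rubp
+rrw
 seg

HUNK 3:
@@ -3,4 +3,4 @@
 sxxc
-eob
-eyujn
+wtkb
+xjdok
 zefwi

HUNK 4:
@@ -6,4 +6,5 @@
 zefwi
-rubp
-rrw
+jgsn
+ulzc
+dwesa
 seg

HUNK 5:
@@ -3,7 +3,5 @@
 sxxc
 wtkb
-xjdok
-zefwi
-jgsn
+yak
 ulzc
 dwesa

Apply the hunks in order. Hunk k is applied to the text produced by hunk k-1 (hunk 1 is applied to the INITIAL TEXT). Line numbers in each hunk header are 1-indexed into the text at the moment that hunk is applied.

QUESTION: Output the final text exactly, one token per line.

Answer: lmocf
xmr
sxxc
wtkb
yak
ulzc
dwesa
seg

Derivation:
Hunk 1: at line 2 remove [amoo] add [eob,eyujn] -> 7 lines: lmocf xmr sxxc eob eyujn kvvk seg
Hunk 2: at line 5 remove [kvvk] add [zefwi,rubp,rrw] -> 9 lines: lmocf xmr sxxc eob eyujn zefwi rubp rrw seg
Hunk 3: at line 3 remove [eob,eyujn] add [wtkb,xjdok] -> 9 lines: lmocf xmr sxxc wtkb xjdok zefwi rubp rrw seg
Hunk 4: at line 6 remove [rubp,rrw] add [jgsn,ulzc,dwesa] -> 10 lines: lmocf xmr sxxc wtkb xjdok zefwi jgsn ulzc dwesa seg
Hunk 5: at line 3 remove [xjdok,zefwi,jgsn] add [yak] -> 8 lines: lmocf xmr sxxc wtkb yak ulzc dwesa seg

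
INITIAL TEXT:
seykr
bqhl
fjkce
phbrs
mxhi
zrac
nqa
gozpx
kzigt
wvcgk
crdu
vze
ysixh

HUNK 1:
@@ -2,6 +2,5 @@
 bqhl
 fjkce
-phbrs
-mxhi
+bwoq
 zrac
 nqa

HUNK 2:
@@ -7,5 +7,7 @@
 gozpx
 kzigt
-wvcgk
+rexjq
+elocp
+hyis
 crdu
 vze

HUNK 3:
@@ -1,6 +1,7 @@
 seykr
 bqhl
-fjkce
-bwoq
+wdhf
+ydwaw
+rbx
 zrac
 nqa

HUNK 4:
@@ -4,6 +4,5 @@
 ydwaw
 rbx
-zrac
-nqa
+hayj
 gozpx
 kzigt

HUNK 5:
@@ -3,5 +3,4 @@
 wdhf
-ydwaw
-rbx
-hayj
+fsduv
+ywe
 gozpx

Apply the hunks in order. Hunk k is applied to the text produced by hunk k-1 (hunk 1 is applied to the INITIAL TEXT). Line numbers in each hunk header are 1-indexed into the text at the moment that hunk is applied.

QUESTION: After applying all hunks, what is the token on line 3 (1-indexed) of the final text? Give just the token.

Hunk 1: at line 2 remove [phbrs,mxhi] add [bwoq] -> 12 lines: seykr bqhl fjkce bwoq zrac nqa gozpx kzigt wvcgk crdu vze ysixh
Hunk 2: at line 7 remove [wvcgk] add [rexjq,elocp,hyis] -> 14 lines: seykr bqhl fjkce bwoq zrac nqa gozpx kzigt rexjq elocp hyis crdu vze ysixh
Hunk 3: at line 1 remove [fjkce,bwoq] add [wdhf,ydwaw,rbx] -> 15 lines: seykr bqhl wdhf ydwaw rbx zrac nqa gozpx kzigt rexjq elocp hyis crdu vze ysixh
Hunk 4: at line 4 remove [zrac,nqa] add [hayj] -> 14 lines: seykr bqhl wdhf ydwaw rbx hayj gozpx kzigt rexjq elocp hyis crdu vze ysixh
Hunk 5: at line 3 remove [ydwaw,rbx,hayj] add [fsduv,ywe] -> 13 lines: seykr bqhl wdhf fsduv ywe gozpx kzigt rexjq elocp hyis crdu vze ysixh
Final line 3: wdhf

Answer: wdhf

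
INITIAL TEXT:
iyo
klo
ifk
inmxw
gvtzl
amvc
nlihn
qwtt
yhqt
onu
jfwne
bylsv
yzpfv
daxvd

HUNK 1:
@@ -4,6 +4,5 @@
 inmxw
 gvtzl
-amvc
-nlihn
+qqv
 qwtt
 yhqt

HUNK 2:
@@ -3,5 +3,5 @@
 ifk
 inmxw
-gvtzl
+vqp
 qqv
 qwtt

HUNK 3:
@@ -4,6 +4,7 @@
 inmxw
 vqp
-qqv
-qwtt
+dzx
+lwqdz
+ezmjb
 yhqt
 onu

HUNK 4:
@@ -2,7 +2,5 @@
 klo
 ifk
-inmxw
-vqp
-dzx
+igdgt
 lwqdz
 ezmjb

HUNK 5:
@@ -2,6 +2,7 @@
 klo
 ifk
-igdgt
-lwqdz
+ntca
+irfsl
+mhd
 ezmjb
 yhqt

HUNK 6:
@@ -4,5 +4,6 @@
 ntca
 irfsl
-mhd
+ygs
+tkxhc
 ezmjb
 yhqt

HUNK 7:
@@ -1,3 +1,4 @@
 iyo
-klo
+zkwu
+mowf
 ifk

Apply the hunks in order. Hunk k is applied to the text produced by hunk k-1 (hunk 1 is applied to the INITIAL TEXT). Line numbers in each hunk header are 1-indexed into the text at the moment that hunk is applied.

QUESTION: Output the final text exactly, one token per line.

Answer: iyo
zkwu
mowf
ifk
ntca
irfsl
ygs
tkxhc
ezmjb
yhqt
onu
jfwne
bylsv
yzpfv
daxvd

Derivation:
Hunk 1: at line 4 remove [amvc,nlihn] add [qqv] -> 13 lines: iyo klo ifk inmxw gvtzl qqv qwtt yhqt onu jfwne bylsv yzpfv daxvd
Hunk 2: at line 3 remove [gvtzl] add [vqp] -> 13 lines: iyo klo ifk inmxw vqp qqv qwtt yhqt onu jfwne bylsv yzpfv daxvd
Hunk 3: at line 4 remove [qqv,qwtt] add [dzx,lwqdz,ezmjb] -> 14 lines: iyo klo ifk inmxw vqp dzx lwqdz ezmjb yhqt onu jfwne bylsv yzpfv daxvd
Hunk 4: at line 2 remove [inmxw,vqp,dzx] add [igdgt] -> 12 lines: iyo klo ifk igdgt lwqdz ezmjb yhqt onu jfwne bylsv yzpfv daxvd
Hunk 5: at line 2 remove [igdgt,lwqdz] add [ntca,irfsl,mhd] -> 13 lines: iyo klo ifk ntca irfsl mhd ezmjb yhqt onu jfwne bylsv yzpfv daxvd
Hunk 6: at line 4 remove [mhd] add [ygs,tkxhc] -> 14 lines: iyo klo ifk ntca irfsl ygs tkxhc ezmjb yhqt onu jfwne bylsv yzpfv daxvd
Hunk 7: at line 1 remove [klo] add [zkwu,mowf] -> 15 lines: iyo zkwu mowf ifk ntca irfsl ygs tkxhc ezmjb yhqt onu jfwne bylsv yzpfv daxvd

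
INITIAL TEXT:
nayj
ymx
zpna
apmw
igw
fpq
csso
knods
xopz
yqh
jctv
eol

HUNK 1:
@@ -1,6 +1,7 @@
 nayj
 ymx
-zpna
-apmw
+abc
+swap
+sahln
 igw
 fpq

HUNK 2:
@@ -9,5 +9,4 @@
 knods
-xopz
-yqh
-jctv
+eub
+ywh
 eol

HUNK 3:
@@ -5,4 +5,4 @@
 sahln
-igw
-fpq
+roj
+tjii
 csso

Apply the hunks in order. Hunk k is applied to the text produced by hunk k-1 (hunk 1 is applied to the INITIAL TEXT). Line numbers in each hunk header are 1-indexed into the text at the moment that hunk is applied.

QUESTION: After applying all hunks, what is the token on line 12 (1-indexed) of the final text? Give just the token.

Answer: eol

Derivation:
Hunk 1: at line 1 remove [zpna,apmw] add [abc,swap,sahln] -> 13 lines: nayj ymx abc swap sahln igw fpq csso knods xopz yqh jctv eol
Hunk 2: at line 9 remove [xopz,yqh,jctv] add [eub,ywh] -> 12 lines: nayj ymx abc swap sahln igw fpq csso knods eub ywh eol
Hunk 3: at line 5 remove [igw,fpq] add [roj,tjii] -> 12 lines: nayj ymx abc swap sahln roj tjii csso knods eub ywh eol
Final line 12: eol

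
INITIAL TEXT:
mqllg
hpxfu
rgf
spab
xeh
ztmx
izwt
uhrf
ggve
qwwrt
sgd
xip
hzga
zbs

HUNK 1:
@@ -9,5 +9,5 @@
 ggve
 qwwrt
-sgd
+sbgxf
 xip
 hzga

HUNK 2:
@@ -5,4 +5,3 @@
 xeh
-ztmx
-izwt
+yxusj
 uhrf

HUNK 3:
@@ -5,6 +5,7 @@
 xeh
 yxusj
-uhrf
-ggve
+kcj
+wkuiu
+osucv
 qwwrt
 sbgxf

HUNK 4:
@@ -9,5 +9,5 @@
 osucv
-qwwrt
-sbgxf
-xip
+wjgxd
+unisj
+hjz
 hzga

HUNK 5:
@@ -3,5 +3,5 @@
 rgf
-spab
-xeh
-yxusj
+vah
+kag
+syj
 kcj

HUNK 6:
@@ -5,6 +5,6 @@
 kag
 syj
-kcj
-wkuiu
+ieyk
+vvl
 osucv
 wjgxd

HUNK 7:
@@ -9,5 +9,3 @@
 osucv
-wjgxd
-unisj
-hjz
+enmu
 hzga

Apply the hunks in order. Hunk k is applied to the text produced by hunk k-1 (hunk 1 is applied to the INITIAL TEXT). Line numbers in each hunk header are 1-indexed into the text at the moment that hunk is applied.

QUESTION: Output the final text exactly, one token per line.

Answer: mqllg
hpxfu
rgf
vah
kag
syj
ieyk
vvl
osucv
enmu
hzga
zbs

Derivation:
Hunk 1: at line 9 remove [sgd] add [sbgxf] -> 14 lines: mqllg hpxfu rgf spab xeh ztmx izwt uhrf ggve qwwrt sbgxf xip hzga zbs
Hunk 2: at line 5 remove [ztmx,izwt] add [yxusj] -> 13 lines: mqllg hpxfu rgf spab xeh yxusj uhrf ggve qwwrt sbgxf xip hzga zbs
Hunk 3: at line 5 remove [uhrf,ggve] add [kcj,wkuiu,osucv] -> 14 lines: mqllg hpxfu rgf spab xeh yxusj kcj wkuiu osucv qwwrt sbgxf xip hzga zbs
Hunk 4: at line 9 remove [qwwrt,sbgxf,xip] add [wjgxd,unisj,hjz] -> 14 lines: mqllg hpxfu rgf spab xeh yxusj kcj wkuiu osucv wjgxd unisj hjz hzga zbs
Hunk 5: at line 3 remove [spab,xeh,yxusj] add [vah,kag,syj] -> 14 lines: mqllg hpxfu rgf vah kag syj kcj wkuiu osucv wjgxd unisj hjz hzga zbs
Hunk 6: at line 5 remove [kcj,wkuiu] add [ieyk,vvl] -> 14 lines: mqllg hpxfu rgf vah kag syj ieyk vvl osucv wjgxd unisj hjz hzga zbs
Hunk 7: at line 9 remove [wjgxd,unisj,hjz] add [enmu] -> 12 lines: mqllg hpxfu rgf vah kag syj ieyk vvl osucv enmu hzga zbs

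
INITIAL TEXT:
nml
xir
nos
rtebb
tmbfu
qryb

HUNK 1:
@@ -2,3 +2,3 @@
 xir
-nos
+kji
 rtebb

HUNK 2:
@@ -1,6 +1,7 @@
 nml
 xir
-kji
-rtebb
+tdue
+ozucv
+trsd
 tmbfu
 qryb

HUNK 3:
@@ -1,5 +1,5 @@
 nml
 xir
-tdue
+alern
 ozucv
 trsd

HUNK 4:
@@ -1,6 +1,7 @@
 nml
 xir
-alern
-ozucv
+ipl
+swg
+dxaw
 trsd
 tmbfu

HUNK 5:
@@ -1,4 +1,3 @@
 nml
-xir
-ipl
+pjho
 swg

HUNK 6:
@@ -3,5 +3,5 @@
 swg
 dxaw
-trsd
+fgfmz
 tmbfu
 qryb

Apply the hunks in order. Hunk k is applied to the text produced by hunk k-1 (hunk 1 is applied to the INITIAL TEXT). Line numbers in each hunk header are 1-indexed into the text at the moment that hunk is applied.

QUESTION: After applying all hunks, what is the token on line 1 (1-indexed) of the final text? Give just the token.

Answer: nml

Derivation:
Hunk 1: at line 2 remove [nos] add [kji] -> 6 lines: nml xir kji rtebb tmbfu qryb
Hunk 2: at line 1 remove [kji,rtebb] add [tdue,ozucv,trsd] -> 7 lines: nml xir tdue ozucv trsd tmbfu qryb
Hunk 3: at line 1 remove [tdue] add [alern] -> 7 lines: nml xir alern ozucv trsd tmbfu qryb
Hunk 4: at line 1 remove [alern,ozucv] add [ipl,swg,dxaw] -> 8 lines: nml xir ipl swg dxaw trsd tmbfu qryb
Hunk 5: at line 1 remove [xir,ipl] add [pjho] -> 7 lines: nml pjho swg dxaw trsd tmbfu qryb
Hunk 6: at line 3 remove [trsd] add [fgfmz] -> 7 lines: nml pjho swg dxaw fgfmz tmbfu qryb
Final line 1: nml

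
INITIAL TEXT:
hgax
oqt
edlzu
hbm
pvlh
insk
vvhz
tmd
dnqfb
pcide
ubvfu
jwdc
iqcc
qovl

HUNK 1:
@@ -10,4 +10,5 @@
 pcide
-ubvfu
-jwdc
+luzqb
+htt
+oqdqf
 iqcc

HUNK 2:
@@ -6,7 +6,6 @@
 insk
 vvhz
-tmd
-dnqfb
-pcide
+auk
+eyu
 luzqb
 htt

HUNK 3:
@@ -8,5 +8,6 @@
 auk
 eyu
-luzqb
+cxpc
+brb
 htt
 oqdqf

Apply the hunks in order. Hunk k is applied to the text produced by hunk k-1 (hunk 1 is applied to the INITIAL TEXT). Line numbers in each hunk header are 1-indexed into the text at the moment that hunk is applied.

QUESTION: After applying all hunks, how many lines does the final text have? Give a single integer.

Hunk 1: at line 10 remove [ubvfu,jwdc] add [luzqb,htt,oqdqf] -> 15 lines: hgax oqt edlzu hbm pvlh insk vvhz tmd dnqfb pcide luzqb htt oqdqf iqcc qovl
Hunk 2: at line 6 remove [tmd,dnqfb,pcide] add [auk,eyu] -> 14 lines: hgax oqt edlzu hbm pvlh insk vvhz auk eyu luzqb htt oqdqf iqcc qovl
Hunk 3: at line 8 remove [luzqb] add [cxpc,brb] -> 15 lines: hgax oqt edlzu hbm pvlh insk vvhz auk eyu cxpc brb htt oqdqf iqcc qovl
Final line count: 15

Answer: 15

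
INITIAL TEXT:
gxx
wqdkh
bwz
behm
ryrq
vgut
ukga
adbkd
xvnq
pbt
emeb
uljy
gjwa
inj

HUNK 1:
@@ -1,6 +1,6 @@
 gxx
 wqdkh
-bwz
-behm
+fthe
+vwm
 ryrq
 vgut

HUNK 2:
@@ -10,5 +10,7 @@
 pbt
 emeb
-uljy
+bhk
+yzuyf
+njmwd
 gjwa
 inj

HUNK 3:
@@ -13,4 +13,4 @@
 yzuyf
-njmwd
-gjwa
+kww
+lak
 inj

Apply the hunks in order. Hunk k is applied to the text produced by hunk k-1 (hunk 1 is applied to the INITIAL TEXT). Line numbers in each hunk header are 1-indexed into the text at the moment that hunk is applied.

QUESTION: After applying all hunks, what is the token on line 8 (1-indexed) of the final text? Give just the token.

Hunk 1: at line 1 remove [bwz,behm] add [fthe,vwm] -> 14 lines: gxx wqdkh fthe vwm ryrq vgut ukga adbkd xvnq pbt emeb uljy gjwa inj
Hunk 2: at line 10 remove [uljy] add [bhk,yzuyf,njmwd] -> 16 lines: gxx wqdkh fthe vwm ryrq vgut ukga adbkd xvnq pbt emeb bhk yzuyf njmwd gjwa inj
Hunk 3: at line 13 remove [njmwd,gjwa] add [kww,lak] -> 16 lines: gxx wqdkh fthe vwm ryrq vgut ukga adbkd xvnq pbt emeb bhk yzuyf kww lak inj
Final line 8: adbkd

Answer: adbkd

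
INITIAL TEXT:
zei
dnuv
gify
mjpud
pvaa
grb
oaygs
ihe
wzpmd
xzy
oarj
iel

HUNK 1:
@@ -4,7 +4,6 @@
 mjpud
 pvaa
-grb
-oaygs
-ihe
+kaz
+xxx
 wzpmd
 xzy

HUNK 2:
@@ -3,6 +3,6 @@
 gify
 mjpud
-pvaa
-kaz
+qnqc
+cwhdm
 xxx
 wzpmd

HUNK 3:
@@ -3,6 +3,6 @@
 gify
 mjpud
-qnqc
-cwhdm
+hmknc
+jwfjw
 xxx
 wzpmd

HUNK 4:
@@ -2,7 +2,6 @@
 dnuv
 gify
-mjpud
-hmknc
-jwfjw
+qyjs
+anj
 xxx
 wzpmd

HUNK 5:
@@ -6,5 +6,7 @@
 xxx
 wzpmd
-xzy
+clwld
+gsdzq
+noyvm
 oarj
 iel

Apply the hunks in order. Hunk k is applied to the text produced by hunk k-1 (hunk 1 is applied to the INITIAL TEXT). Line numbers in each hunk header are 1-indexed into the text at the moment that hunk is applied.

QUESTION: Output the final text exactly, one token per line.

Answer: zei
dnuv
gify
qyjs
anj
xxx
wzpmd
clwld
gsdzq
noyvm
oarj
iel

Derivation:
Hunk 1: at line 4 remove [grb,oaygs,ihe] add [kaz,xxx] -> 11 lines: zei dnuv gify mjpud pvaa kaz xxx wzpmd xzy oarj iel
Hunk 2: at line 3 remove [pvaa,kaz] add [qnqc,cwhdm] -> 11 lines: zei dnuv gify mjpud qnqc cwhdm xxx wzpmd xzy oarj iel
Hunk 3: at line 3 remove [qnqc,cwhdm] add [hmknc,jwfjw] -> 11 lines: zei dnuv gify mjpud hmknc jwfjw xxx wzpmd xzy oarj iel
Hunk 4: at line 2 remove [mjpud,hmknc,jwfjw] add [qyjs,anj] -> 10 lines: zei dnuv gify qyjs anj xxx wzpmd xzy oarj iel
Hunk 5: at line 6 remove [xzy] add [clwld,gsdzq,noyvm] -> 12 lines: zei dnuv gify qyjs anj xxx wzpmd clwld gsdzq noyvm oarj iel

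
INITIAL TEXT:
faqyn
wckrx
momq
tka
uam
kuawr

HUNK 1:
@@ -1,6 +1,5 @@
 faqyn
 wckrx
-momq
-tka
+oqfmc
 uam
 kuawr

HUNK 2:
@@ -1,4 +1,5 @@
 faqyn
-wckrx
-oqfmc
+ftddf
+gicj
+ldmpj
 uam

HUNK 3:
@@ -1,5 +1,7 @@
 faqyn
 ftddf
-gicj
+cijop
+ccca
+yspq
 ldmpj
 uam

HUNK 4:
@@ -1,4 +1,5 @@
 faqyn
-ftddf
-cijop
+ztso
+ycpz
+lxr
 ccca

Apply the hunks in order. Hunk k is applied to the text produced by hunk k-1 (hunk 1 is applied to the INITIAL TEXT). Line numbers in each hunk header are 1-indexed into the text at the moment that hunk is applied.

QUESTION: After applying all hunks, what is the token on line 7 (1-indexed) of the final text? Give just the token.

Hunk 1: at line 1 remove [momq,tka] add [oqfmc] -> 5 lines: faqyn wckrx oqfmc uam kuawr
Hunk 2: at line 1 remove [wckrx,oqfmc] add [ftddf,gicj,ldmpj] -> 6 lines: faqyn ftddf gicj ldmpj uam kuawr
Hunk 3: at line 1 remove [gicj] add [cijop,ccca,yspq] -> 8 lines: faqyn ftddf cijop ccca yspq ldmpj uam kuawr
Hunk 4: at line 1 remove [ftddf,cijop] add [ztso,ycpz,lxr] -> 9 lines: faqyn ztso ycpz lxr ccca yspq ldmpj uam kuawr
Final line 7: ldmpj

Answer: ldmpj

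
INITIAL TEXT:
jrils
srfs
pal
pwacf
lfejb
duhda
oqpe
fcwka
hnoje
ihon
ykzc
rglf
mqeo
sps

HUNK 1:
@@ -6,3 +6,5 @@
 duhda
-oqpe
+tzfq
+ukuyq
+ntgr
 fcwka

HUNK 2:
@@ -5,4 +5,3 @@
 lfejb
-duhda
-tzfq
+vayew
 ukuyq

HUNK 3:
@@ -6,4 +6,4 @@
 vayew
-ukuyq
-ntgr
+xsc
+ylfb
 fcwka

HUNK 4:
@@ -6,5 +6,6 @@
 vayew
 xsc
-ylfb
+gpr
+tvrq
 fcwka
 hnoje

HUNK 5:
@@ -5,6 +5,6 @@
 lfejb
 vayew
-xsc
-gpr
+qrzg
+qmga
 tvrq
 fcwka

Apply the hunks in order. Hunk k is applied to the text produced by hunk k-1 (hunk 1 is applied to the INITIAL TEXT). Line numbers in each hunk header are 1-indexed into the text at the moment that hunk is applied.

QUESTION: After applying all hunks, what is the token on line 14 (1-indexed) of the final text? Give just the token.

Answer: rglf

Derivation:
Hunk 1: at line 6 remove [oqpe] add [tzfq,ukuyq,ntgr] -> 16 lines: jrils srfs pal pwacf lfejb duhda tzfq ukuyq ntgr fcwka hnoje ihon ykzc rglf mqeo sps
Hunk 2: at line 5 remove [duhda,tzfq] add [vayew] -> 15 lines: jrils srfs pal pwacf lfejb vayew ukuyq ntgr fcwka hnoje ihon ykzc rglf mqeo sps
Hunk 3: at line 6 remove [ukuyq,ntgr] add [xsc,ylfb] -> 15 lines: jrils srfs pal pwacf lfejb vayew xsc ylfb fcwka hnoje ihon ykzc rglf mqeo sps
Hunk 4: at line 6 remove [ylfb] add [gpr,tvrq] -> 16 lines: jrils srfs pal pwacf lfejb vayew xsc gpr tvrq fcwka hnoje ihon ykzc rglf mqeo sps
Hunk 5: at line 5 remove [xsc,gpr] add [qrzg,qmga] -> 16 lines: jrils srfs pal pwacf lfejb vayew qrzg qmga tvrq fcwka hnoje ihon ykzc rglf mqeo sps
Final line 14: rglf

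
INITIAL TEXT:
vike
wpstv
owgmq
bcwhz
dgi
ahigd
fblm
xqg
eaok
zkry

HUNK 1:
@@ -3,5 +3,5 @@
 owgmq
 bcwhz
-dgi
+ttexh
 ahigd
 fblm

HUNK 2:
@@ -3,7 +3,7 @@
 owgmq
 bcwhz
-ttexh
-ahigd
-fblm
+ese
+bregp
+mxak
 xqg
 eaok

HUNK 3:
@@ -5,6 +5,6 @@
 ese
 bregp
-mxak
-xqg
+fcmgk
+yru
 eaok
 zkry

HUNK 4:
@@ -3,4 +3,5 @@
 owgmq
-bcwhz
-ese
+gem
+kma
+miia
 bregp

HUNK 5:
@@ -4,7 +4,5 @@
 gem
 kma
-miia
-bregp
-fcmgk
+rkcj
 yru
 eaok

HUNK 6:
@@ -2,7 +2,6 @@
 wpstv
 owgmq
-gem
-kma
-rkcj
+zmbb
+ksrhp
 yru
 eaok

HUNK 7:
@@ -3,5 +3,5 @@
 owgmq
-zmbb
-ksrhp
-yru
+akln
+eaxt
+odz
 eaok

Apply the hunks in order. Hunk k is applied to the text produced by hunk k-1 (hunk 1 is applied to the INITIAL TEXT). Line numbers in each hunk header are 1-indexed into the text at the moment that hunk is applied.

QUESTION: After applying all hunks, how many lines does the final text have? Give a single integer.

Hunk 1: at line 3 remove [dgi] add [ttexh] -> 10 lines: vike wpstv owgmq bcwhz ttexh ahigd fblm xqg eaok zkry
Hunk 2: at line 3 remove [ttexh,ahigd,fblm] add [ese,bregp,mxak] -> 10 lines: vike wpstv owgmq bcwhz ese bregp mxak xqg eaok zkry
Hunk 3: at line 5 remove [mxak,xqg] add [fcmgk,yru] -> 10 lines: vike wpstv owgmq bcwhz ese bregp fcmgk yru eaok zkry
Hunk 4: at line 3 remove [bcwhz,ese] add [gem,kma,miia] -> 11 lines: vike wpstv owgmq gem kma miia bregp fcmgk yru eaok zkry
Hunk 5: at line 4 remove [miia,bregp,fcmgk] add [rkcj] -> 9 lines: vike wpstv owgmq gem kma rkcj yru eaok zkry
Hunk 6: at line 2 remove [gem,kma,rkcj] add [zmbb,ksrhp] -> 8 lines: vike wpstv owgmq zmbb ksrhp yru eaok zkry
Hunk 7: at line 3 remove [zmbb,ksrhp,yru] add [akln,eaxt,odz] -> 8 lines: vike wpstv owgmq akln eaxt odz eaok zkry
Final line count: 8

Answer: 8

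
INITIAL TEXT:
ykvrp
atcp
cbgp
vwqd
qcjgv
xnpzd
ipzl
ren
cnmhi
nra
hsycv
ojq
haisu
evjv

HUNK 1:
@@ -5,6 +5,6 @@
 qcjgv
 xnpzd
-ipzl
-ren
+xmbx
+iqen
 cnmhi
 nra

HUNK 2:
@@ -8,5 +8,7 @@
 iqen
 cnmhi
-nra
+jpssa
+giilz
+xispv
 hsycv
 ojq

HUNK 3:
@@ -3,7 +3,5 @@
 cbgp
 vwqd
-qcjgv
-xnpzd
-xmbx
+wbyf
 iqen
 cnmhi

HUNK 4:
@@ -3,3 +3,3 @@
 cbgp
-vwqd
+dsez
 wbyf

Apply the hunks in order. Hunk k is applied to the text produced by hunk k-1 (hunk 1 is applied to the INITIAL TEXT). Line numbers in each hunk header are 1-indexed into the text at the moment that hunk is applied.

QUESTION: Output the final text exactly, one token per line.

Hunk 1: at line 5 remove [ipzl,ren] add [xmbx,iqen] -> 14 lines: ykvrp atcp cbgp vwqd qcjgv xnpzd xmbx iqen cnmhi nra hsycv ojq haisu evjv
Hunk 2: at line 8 remove [nra] add [jpssa,giilz,xispv] -> 16 lines: ykvrp atcp cbgp vwqd qcjgv xnpzd xmbx iqen cnmhi jpssa giilz xispv hsycv ojq haisu evjv
Hunk 3: at line 3 remove [qcjgv,xnpzd,xmbx] add [wbyf] -> 14 lines: ykvrp atcp cbgp vwqd wbyf iqen cnmhi jpssa giilz xispv hsycv ojq haisu evjv
Hunk 4: at line 3 remove [vwqd] add [dsez] -> 14 lines: ykvrp atcp cbgp dsez wbyf iqen cnmhi jpssa giilz xispv hsycv ojq haisu evjv

Answer: ykvrp
atcp
cbgp
dsez
wbyf
iqen
cnmhi
jpssa
giilz
xispv
hsycv
ojq
haisu
evjv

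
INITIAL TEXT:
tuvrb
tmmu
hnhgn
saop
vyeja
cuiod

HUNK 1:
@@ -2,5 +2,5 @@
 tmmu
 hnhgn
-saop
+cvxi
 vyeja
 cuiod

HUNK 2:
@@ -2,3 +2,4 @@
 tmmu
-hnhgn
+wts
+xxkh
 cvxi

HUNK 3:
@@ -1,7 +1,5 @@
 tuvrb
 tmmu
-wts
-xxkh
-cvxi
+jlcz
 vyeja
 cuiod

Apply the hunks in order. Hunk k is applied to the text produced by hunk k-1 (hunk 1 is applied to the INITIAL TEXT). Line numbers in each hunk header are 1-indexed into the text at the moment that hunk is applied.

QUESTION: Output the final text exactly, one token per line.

Answer: tuvrb
tmmu
jlcz
vyeja
cuiod

Derivation:
Hunk 1: at line 2 remove [saop] add [cvxi] -> 6 lines: tuvrb tmmu hnhgn cvxi vyeja cuiod
Hunk 2: at line 2 remove [hnhgn] add [wts,xxkh] -> 7 lines: tuvrb tmmu wts xxkh cvxi vyeja cuiod
Hunk 3: at line 1 remove [wts,xxkh,cvxi] add [jlcz] -> 5 lines: tuvrb tmmu jlcz vyeja cuiod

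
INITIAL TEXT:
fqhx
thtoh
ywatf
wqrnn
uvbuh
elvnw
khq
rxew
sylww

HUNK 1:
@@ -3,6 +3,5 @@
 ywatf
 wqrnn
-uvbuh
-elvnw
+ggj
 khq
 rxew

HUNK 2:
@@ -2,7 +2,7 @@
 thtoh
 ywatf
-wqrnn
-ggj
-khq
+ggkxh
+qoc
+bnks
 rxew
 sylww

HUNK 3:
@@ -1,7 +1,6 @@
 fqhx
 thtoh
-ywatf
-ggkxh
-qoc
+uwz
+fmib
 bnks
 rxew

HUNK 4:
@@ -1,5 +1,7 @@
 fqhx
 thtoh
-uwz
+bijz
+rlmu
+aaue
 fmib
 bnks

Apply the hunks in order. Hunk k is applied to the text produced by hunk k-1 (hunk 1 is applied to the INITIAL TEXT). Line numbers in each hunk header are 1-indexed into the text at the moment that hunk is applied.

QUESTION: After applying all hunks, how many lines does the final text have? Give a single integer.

Answer: 9

Derivation:
Hunk 1: at line 3 remove [uvbuh,elvnw] add [ggj] -> 8 lines: fqhx thtoh ywatf wqrnn ggj khq rxew sylww
Hunk 2: at line 2 remove [wqrnn,ggj,khq] add [ggkxh,qoc,bnks] -> 8 lines: fqhx thtoh ywatf ggkxh qoc bnks rxew sylww
Hunk 3: at line 1 remove [ywatf,ggkxh,qoc] add [uwz,fmib] -> 7 lines: fqhx thtoh uwz fmib bnks rxew sylww
Hunk 4: at line 1 remove [uwz] add [bijz,rlmu,aaue] -> 9 lines: fqhx thtoh bijz rlmu aaue fmib bnks rxew sylww
Final line count: 9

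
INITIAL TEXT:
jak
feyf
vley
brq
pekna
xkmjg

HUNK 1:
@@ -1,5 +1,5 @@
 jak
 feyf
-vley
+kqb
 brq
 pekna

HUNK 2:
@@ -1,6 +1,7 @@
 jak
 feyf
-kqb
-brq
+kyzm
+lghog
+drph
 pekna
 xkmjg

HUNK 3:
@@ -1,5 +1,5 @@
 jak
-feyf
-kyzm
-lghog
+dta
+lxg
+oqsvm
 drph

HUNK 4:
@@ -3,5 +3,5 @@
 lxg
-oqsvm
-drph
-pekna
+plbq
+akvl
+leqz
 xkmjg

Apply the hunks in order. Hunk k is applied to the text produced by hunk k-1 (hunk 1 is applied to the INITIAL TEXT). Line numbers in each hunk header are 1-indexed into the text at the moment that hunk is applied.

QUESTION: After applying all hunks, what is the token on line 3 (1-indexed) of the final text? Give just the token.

Hunk 1: at line 1 remove [vley] add [kqb] -> 6 lines: jak feyf kqb brq pekna xkmjg
Hunk 2: at line 1 remove [kqb,brq] add [kyzm,lghog,drph] -> 7 lines: jak feyf kyzm lghog drph pekna xkmjg
Hunk 3: at line 1 remove [feyf,kyzm,lghog] add [dta,lxg,oqsvm] -> 7 lines: jak dta lxg oqsvm drph pekna xkmjg
Hunk 4: at line 3 remove [oqsvm,drph,pekna] add [plbq,akvl,leqz] -> 7 lines: jak dta lxg plbq akvl leqz xkmjg
Final line 3: lxg

Answer: lxg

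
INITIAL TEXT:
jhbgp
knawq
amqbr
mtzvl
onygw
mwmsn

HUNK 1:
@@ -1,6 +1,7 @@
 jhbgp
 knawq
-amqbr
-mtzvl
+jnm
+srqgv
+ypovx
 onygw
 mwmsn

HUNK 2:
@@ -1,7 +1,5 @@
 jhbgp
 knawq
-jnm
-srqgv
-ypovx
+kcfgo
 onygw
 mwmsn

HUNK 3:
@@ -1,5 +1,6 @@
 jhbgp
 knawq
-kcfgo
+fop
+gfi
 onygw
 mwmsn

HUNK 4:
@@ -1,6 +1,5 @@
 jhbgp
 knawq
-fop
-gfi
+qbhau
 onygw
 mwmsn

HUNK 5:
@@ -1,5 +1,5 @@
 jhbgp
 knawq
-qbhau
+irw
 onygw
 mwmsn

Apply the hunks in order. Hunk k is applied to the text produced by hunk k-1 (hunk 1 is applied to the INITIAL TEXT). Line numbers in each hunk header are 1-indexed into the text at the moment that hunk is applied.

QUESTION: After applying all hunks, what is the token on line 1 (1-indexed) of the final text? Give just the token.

Answer: jhbgp

Derivation:
Hunk 1: at line 1 remove [amqbr,mtzvl] add [jnm,srqgv,ypovx] -> 7 lines: jhbgp knawq jnm srqgv ypovx onygw mwmsn
Hunk 2: at line 1 remove [jnm,srqgv,ypovx] add [kcfgo] -> 5 lines: jhbgp knawq kcfgo onygw mwmsn
Hunk 3: at line 1 remove [kcfgo] add [fop,gfi] -> 6 lines: jhbgp knawq fop gfi onygw mwmsn
Hunk 4: at line 1 remove [fop,gfi] add [qbhau] -> 5 lines: jhbgp knawq qbhau onygw mwmsn
Hunk 5: at line 1 remove [qbhau] add [irw] -> 5 lines: jhbgp knawq irw onygw mwmsn
Final line 1: jhbgp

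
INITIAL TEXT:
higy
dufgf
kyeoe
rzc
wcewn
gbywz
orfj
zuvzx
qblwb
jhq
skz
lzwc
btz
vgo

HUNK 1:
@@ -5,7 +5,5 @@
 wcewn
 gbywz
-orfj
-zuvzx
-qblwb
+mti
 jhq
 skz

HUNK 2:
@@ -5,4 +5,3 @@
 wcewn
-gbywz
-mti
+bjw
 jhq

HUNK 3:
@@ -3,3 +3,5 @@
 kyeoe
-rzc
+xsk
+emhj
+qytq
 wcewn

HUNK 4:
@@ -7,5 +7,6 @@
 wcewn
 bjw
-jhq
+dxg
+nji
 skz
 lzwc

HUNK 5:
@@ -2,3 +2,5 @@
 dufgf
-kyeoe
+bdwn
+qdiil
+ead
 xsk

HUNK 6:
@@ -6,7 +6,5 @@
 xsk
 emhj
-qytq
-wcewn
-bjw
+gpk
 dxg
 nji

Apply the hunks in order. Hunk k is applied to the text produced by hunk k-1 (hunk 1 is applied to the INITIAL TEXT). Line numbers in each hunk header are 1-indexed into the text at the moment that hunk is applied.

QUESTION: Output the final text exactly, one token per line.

Hunk 1: at line 5 remove [orfj,zuvzx,qblwb] add [mti] -> 12 lines: higy dufgf kyeoe rzc wcewn gbywz mti jhq skz lzwc btz vgo
Hunk 2: at line 5 remove [gbywz,mti] add [bjw] -> 11 lines: higy dufgf kyeoe rzc wcewn bjw jhq skz lzwc btz vgo
Hunk 3: at line 3 remove [rzc] add [xsk,emhj,qytq] -> 13 lines: higy dufgf kyeoe xsk emhj qytq wcewn bjw jhq skz lzwc btz vgo
Hunk 4: at line 7 remove [jhq] add [dxg,nji] -> 14 lines: higy dufgf kyeoe xsk emhj qytq wcewn bjw dxg nji skz lzwc btz vgo
Hunk 5: at line 2 remove [kyeoe] add [bdwn,qdiil,ead] -> 16 lines: higy dufgf bdwn qdiil ead xsk emhj qytq wcewn bjw dxg nji skz lzwc btz vgo
Hunk 6: at line 6 remove [qytq,wcewn,bjw] add [gpk] -> 14 lines: higy dufgf bdwn qdiil ead xsk emhj gpk dxg nji skz lzwc btz vgo

Answer: higy
dufgf
bdwn
qdiil
ead
xsk
emhj
gpk
dxg
nji
skz
lzwc
btz
vgo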